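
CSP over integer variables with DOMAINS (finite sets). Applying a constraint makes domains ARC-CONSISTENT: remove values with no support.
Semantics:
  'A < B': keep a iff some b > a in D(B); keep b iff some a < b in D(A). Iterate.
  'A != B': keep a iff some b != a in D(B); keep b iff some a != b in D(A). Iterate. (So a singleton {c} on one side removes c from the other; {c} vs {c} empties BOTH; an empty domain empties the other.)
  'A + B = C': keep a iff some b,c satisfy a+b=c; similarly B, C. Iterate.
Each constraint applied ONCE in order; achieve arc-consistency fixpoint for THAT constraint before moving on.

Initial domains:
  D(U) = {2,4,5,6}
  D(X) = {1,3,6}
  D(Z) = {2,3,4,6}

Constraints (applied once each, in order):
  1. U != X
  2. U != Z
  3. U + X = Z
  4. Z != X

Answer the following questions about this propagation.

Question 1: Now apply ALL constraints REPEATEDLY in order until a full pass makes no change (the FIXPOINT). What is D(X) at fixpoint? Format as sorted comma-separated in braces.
pass 0 (initial): D(X)={1,3,6}
pass 1: U {2,4,5,6}->{2,5}; X {1,3,6}->{1}; Z {2,3,4,6}->{3,6}
pass 2: no change
Fixpoint after 2 passes: D(X) = {1}

Answer: {1}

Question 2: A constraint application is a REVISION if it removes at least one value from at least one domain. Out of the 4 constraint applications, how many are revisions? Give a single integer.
Constraint 1 (U != X) on D(U)={2,4,5,6} D(X)={1,3,6}: no change => not a revision
Constraint 2 (U != Z) on D(U)={2,4,5,6} D(Z)={2,3,4,6}: no change => not a revision
Constraint 3 (U + X = Z) on D(U)={2,4,5,6} D(X)={1,3,6} D(Z)={2,3,4,6}: U {2,4,5,6}->{2,5}; X {1,3,6}->{1}; Z {2,3,4,6}->{3,6} => REVISION
Constraint 4 (Z != X) on D(Z)={3,6} D(X)={1}: no change => not a revision
Total revisions = 1

Answer: 1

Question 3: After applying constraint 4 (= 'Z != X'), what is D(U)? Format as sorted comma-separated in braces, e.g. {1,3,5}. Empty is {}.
Constraint 1 (U != X) on D(U)={2,4,5,6} D(X)={1,3,6}: no change
Constraint 2 (U != Z) on D(U)={2,4,5,6} D(Z)={2,3,4,6}: no change
Constraint 3 (U + X = Z) on D(U)={2,4,5,6} D(X)={1,3,6} D(Z)={2,3,4,6}: U {2,4,5,6}->{2,5}; X {1,3,6}->{1}; Z {2,3,4,6}->{3,6}
Constraint 4 (Z != X) on D(Z)={3,6} D(X)={1}: no change
So after constraint 4: D(U) = {2,5}

Answer: {2,5}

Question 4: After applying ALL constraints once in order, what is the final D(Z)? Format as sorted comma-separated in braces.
Answer: {3,6}

Derivation:
Constraint 1 (U != X) on D(U)={2,4,5,6} D(X)={1,3,6}: no change
Constraint 2 (U != Z) on D(U)={2,4,5,6} D(Z)={2,3,4,6}: no change
Constraint 3 (U + X = Z) on D(U)={2,4,5,6} D(X)={1,3,6} D(Z)={2,3,4,6}: U {2,4,5,6}->{2,5}; X {1,3,6}->{1}; Z {2,3,4,6}->{3,6}
Constraint 4 (Z != X) on D(Z)={3,6} D(X)={1}: no change
So after all 4 constraints: D(Z) = {3,6}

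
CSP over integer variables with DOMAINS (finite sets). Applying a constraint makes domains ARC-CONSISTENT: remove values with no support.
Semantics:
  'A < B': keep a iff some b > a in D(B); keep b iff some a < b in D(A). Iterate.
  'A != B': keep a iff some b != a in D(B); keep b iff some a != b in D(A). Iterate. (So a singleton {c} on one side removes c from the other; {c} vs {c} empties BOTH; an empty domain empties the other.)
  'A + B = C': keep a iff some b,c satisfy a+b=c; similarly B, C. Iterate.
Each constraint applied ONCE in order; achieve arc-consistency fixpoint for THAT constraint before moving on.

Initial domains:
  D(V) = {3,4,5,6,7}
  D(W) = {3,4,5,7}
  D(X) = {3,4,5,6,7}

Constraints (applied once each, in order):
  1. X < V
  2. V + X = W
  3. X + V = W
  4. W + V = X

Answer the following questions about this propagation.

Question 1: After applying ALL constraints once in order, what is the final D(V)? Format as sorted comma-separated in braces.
Answer: {}

Derivation:
Constraint 1 (X < V) on D(X)={3,4,5,6,7} D(V)={3,4,5,6,7}: X {3,4,5,6,7}->{3,4,5,6}; V {3,4,5,6,7}->{4,5,6,7}
Constraint 2 (V + X = W) on D(V)={4,5,6,7} D(X)={3,4,5,6} D(W)={3,4,5,7}: V {4,5,6,7}->{4}; X {3,4,5,6}->{3}; W {3,4,5,7}->{7}
Constraint 3 (X + V = W) on D(X)={3} D(V)={4} D(W)={7}: no change
Constraint 4 (W + V = X) on D(W)={7} D(V)={4} D(X)={3}: W {7}->{}; V {4}->{}; X {3}->{}
So after all 4 constraints: D(V) = {}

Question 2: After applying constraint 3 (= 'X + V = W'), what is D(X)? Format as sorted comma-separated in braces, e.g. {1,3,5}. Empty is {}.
Constraint 1 (X < V) on D(X)={3,4,5,6,7} D(V)={3,4,5,6,7}: X {3,4,5,6,7}->{3,4,5,6}; V {3,4,5,6,7}->{4,5,6,7}
Constraint 2 (V + X = W) on D(V)={4,5,6,7} D(X)={3,4,5,6} D(W)={3,4,5,7}: V {4,5,6,7}->{4}; X {3,4,5,6}->{3}; W {3,4,5,7}->{7}
Constraint 3 (X + V = W) on D(X)={3} D(V)={4} D(W)={7}: no change
So after constraint 3: D(X) = {3}

Answer: {3}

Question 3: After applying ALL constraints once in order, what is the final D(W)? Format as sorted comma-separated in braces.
Constraint 1 (X < V) on D(X)={3,4,5,6,7} D(V)={3,4,5,6,7}: X {3,4,5,6,7}->{3,4,5,6}; V {3,4,5,6,7}->{4,5,6,7}
Constraint 2 (V + X = W) on D(V)={4,5,6,7} D(X)={3,4,5,6} D(W)={3,4,5,7}: V {4,5,6,7}->{4}; X {3,4,5,6}->{3}; W {3,4,5,7}->{7}
Constraint 3 (X + V = W) on D(X)={3} D(V)={4} D(W)={7}: no change
Constraint 4 (W + V = X) on D(W)={7} D(V)={4} D(X)={3}: W {7}->{}; V {4}->{}; X {3}->{}
So after all 4 constraints: D(W) = {}

Answer: {}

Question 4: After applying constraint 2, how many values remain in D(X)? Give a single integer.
Answer: 1

Derivation:
Constraint 1 (X < V) on D(X)={3,4,5,6,7} D(V)={3,4,5,6,7}: X {3,4,5,6,7}->{3,4,5,6}; V {3,4,5,6,7}->{4,5,6,7}
Constraint 2 (V + X = W) on D(V)={4,5,6,7} D(X)={3,4,5,6} D(W)={3,4,5,7}: V {4,5,6,7}->{4}; X {3,4,5,6}->{3}; W {3,4,5,7}->{7}
So after constraint 2: D(X)={3}, size = 1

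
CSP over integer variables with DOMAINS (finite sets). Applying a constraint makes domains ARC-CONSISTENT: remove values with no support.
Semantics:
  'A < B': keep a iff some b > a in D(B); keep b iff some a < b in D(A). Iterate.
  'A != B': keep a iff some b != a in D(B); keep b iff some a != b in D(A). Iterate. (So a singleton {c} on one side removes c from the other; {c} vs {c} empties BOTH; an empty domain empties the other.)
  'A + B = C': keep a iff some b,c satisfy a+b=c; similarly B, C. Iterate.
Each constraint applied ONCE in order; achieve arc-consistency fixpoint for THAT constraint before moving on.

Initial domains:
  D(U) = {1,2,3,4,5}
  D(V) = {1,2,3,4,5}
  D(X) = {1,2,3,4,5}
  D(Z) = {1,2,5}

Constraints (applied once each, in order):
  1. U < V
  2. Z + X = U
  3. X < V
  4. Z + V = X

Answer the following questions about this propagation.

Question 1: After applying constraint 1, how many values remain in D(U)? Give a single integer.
Answer: 4

Derivation:
Constraint 1 (U < V) on D(U)={1,2,3,4,5} D(V)={1,2,3,4,5}: U {1,2,3,4,5}->{1,2,3,4}; V {1,2,3,4,5}->{2,3,4,5}
So after constraint 1: D(U)={1,2,3,4}, size = 4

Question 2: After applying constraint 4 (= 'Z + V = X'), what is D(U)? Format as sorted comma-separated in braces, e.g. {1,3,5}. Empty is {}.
Constraint 1 (U < V) on D(U)={1,2,3,4,5} D(V)={1,2,3,4,5}: U {1,2,3,4,5}->{1,2,3,4}; V {1,2,3,4,5}->{2,3,4,5}
Constraint 2 (Z + X = U) on D(Z)={1,2,5} D(X)={1,2,3,4,5} D(U)={1,2,3,4}: Z {1,2,5}->{1,2}; X {1,2,3,4,5}->{1,2,3}; U {1,2,3,4}->{2,3,4}
Constraint 3 (X < V) on D(X)={1,2,3} D(V)={2,3,4,5}: no change
Constraint 4 (Z + V = X) on D(Z)={1,2} D(V)={2,3,4,5} D(X)={1,2,3}: Z {1,2}->{1}; V {2,3,4,5}->{2}; X {1,2,3}->{3}
So after constraint 4: D(U) = {2,3,4}

Answer: {2,3,4}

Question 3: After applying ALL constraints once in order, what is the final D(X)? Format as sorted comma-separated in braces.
Constraint 1 (U < V) on D(U)={1,2,3,4,5} D(V)={1,2,3,4,5}: U {1,2,3,4,5}->{1,2,3,4}; V {1,2,3,4,5}->{2,3,4,5}
Constraint 2 (Z + X = U) on D(Z)={1,2,5} D(X)={1,2,3,4,5} D(U)={1,2,3,4}: Z {1,2,5}->{1,2}; X {1,2,3,4,5}->{1,2,3}; U {1,2,3,4}->{2,3,4}
Constraint 3 (X < V) on D(X)={1,2,3} D(V)={2,3,4,5}: no change
Constraint 4 (Z + V = X) on D(Z)={1,2} D(V)={2,3,4,5} D(X)={1,2,3}: Z {1,2}->{1}; V {2,3,4,5}->{2}; X {1,2,3}->{3}
So after all 4 constraints: D(X) = {3}

Answer: {3}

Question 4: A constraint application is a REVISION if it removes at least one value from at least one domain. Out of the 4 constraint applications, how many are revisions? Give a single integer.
Constraint 1 (U < V) on D(U)={1,2,3,4,5} D(V)={1,2,3,4,5}: U {1,2,3,4,5}->{1,2,3,4}; V {1,2,3,4,5}->{2,3,4,5} => REVISION
Constraint 2 (Z + X = U) on D(Z)={1,2,5} D(X)={1,2,3,4,5} D(U)={1,2,3,4}: Z {1,2,5}->{1,2}; X {1,2,3,4,5}->{1,2,3}; U {1,2,3,4}->{2,3,4} => REVISION
Constraint 3 (X < V) on D(X)={1,2,3} D(V)={2,3,4,5}: no change => not a revision
Constraint 4 (Z + V = X) on D(Z)={1,2} D(V)={2,3,4,5} D(X)={1,2,3}: Z {1,2}->{1}; V {2,3,4,5}->{2}; X {1,2,3}->{3} => REVISION
Total revisions = 3

Answer: 3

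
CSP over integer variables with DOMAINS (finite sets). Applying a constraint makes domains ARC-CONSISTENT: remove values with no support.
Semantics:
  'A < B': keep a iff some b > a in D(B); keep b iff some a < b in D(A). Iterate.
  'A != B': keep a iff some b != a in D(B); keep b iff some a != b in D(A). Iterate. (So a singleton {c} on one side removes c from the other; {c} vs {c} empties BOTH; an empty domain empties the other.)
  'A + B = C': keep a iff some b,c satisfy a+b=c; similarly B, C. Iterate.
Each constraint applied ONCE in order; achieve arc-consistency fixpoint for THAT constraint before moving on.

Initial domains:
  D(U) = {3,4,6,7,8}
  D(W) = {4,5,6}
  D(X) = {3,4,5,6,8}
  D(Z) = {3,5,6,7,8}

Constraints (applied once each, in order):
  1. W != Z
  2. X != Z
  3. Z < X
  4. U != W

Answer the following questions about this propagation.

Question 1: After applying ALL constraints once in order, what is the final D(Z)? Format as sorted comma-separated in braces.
Constraint 1 (W != Z) on D(W)={4,5,6} D(Z)={3,5,6,7,8}: no change
Constraint 2 (X != Z) on D(X)={3,4,5,6,8} D(Z)={3,5,6,7,8}: no change
Constraint 3 (Z < X) on D(Z)={3,5,6,7,8} D(X)={3,4,5,6,8}: Z {3,5,6,7,8}->{3,5,6,7}; X {3,4,5,6,8}->{4,5,6,8}
Constraint 4 (U != W) on D(U)={3,4,6,7,8} D(W)={4,5,6}: no change
So after all 4 constraints: D(Z) = {3,5,6,7}

Answer: {3,5,6,7}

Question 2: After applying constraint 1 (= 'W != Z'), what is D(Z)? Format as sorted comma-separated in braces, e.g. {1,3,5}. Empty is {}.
Answer: {3,5,6,7,8}

Derivation:
Constraint 1 (W != Z) on D(W)={4,5,6} D(Z)={3,5,6,7,8}: no change
So after constraint 1: D(Z) = {3,5,6,7,8}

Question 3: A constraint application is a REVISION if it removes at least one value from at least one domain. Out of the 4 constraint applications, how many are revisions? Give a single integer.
Answer: 1

Derivation:
Constraint 1 (W != Z) on D(W)={4,5,6} D(Z)={3,5,6,7,8}: no change => not a revision
Constraint 2 (X != Z) on D(X)={3,4,5,6,8} D(Z)={3,5,6,7,8}: no change => not a revision
Constraint 3 (Z < X) on D(Z)={3,5,6,7,8} D(X)={3,4,5,6,8}: Z {3,5,6,7,8}->{3,5,6,7}; X {3,4,5,6,8}->{4,5,6,8} => REVISION
Constraint 4 (U != W) on D(U)={3,4,6,7,8} D(W)={4,5,6}: no change => not a revision
Total revisions = 1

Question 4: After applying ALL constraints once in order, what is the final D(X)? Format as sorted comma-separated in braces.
Constraint 1 (W != Z) on D(W)={4,5,6} D(Z)={3,5,6,7,8}: no change
Constraint 2 (X != Z) on D(X)={3,4,5,6,8} D(Z)={3,5,6,7,8}: no change
Constraint 3 (Z < X) on D(Z)={3,5,6,7,8} D(X)={3,4,5,6,8}: Z {3,5,6,7,8}->{3,5,6,7}; X {3,4,5,6,8}->{4,5,6,8}
Constraint 4 (U != W) on D(U)={3,4,6,7,8} D(W)={4,5,6}: no change
So after all 4 constraints: D(X) = {4,5,6,8}

Answer: {4,5,6,8}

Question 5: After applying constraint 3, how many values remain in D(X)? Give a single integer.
Answer: 4

Derivation:
Constraint 1 (W != Z) on D(W)={4,5,6} D(Z)={3,5,6,7,8}: no change
Constraint 2 (X != Z) on D(X)={3,4,5,6,8} D(Z)={3,5,6,7,8}: no change
Constraint 3 (Z < X) on D(Z)={3,5,6,7,8} D(X)={3,4,5,6,8}: Z {3,5,6,7,8}->{3,5,6,7}; X {3,4,5,6,8}->{4,5,6,8}
So after constraint 3: D(X)={4,5,6,8}, size = 4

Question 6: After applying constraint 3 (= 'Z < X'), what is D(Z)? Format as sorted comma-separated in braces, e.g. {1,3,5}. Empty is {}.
Answer: {3,5,6,7}

Derivation:
Constraint 1 (W != Z) on D(W)={4,5,6} D(Z)={3,5,6,7,8}: no change
Constraint 2 (X != Z) on D(X)={3,4,5,6,8} D(Z)={3,5,6,7,8}: no change
Constraint 3 (Z < X) on D(Z)={3,5,6,7,8} D(X)={3,4,5,6,8}: Z {3,5,6,7,8}->{3,5,6,7}; X {3,4,5,6,8}->{4,5,6,8}
So after constraint 3: D(Z) = {3,5,6,7}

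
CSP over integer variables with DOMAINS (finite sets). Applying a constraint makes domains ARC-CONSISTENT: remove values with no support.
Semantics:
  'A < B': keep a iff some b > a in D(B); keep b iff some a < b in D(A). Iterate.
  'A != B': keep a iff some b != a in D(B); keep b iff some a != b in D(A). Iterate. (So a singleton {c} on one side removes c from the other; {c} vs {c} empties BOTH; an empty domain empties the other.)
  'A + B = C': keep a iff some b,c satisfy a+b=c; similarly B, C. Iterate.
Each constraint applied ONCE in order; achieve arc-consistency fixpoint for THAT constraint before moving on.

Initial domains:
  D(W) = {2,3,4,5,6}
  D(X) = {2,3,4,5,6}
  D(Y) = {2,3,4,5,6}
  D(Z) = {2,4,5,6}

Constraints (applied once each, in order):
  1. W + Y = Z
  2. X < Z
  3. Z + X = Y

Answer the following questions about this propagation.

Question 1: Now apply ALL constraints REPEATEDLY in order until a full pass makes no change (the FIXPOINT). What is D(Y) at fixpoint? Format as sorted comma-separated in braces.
pass 0 (initial): D(Y)={2,3,4,5,6}
pass 1: W {2,3,4,5,6}->{2,3,4}; X {2,3,4,5,6}->{}; Y {2,3,4,5,6}->{}; Z {2,4,5,6}->{}
pass 2: W {2,3,4}->{}
pass 3: no change
Fixpoint after 3 passes: D(Y) = {}

Answer: {}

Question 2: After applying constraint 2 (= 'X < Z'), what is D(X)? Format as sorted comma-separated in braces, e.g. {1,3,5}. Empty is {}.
Constraint 1 (W + Y = Z) on D(W)={2,3,4,5,6} D(Y)={2,3,4,5,6} D(Z)={2,4,5,6}: W {2,3,4,5,6}->{2,3,4}; Y {2,3,4,5,6}->{2,3,4}; Z {2,4,5,6}->{4,5,6}
Constraint 2 (X < Z) on D(X)={2,3,4,5,6} D(Z)={4,5,6}: X {2,3,4,5,6}->{2,3,4,5}
So after constraint 2: D(X) = {2,3,4,5}

Answer: {2,3,4,5}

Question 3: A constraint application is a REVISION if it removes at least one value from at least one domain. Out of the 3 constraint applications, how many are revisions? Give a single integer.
Constraint 1 (W + Y = Z) on D(W)={2,3,4,5,6} D(Y)={2,3,4,5,6} D(Z)={2,4,5,6}: W {2,3,4,5,6}->{2,3,4}; Y {2,3,4,5,6}->{2,3,4}; Z {2,4,5,6}->{4,5,6} => REVISION
Constraint 2 (X < Z) on D(X)={2,3,4,5,6} D(Z)={4,5,6}: X {2,3,4,5,6}->{2,3,4,5} => REVISION
Constraint 3 (Z + X = Y) on D(Z)={4,5,6} D(X)={2,3,4,5} D(Y)={2,3,4}: Z {4,5,6}->{}; X {2,3,4,5}->{}; Y {2,3,4}->{} => REVISION
Total revisions = 3

Answer: 3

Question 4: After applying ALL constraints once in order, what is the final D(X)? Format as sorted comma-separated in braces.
Answer: {}

Derivation:
Constraint 1 (W + Y = Z) on D(W)={2,3,4,5,6} D(Y)={2,3,4,5,6} D(Z)={2,4,5,6}: W {2,3,4,5,6}->{2,3,4}; Y {2,3,4,5,6}->{2,3,4}; Z {2,4,5,6}->{4,5,6}
Constraint 2 (X < Z) on D(X)={2,3,4,5,6} D(Z)={4,5,6}: X {2,3,4,5,6}->{2,3,4,5}
Constraint 3 (Z + X = Y) on D(Z)={4,5,6} D(X)={2,3,4,5} D(Y)={2,3,4}: Z {4,5,6}->{}; X {2,3,4,5}->{}; Y {2,3,4}->{}
So after all 3 constraints: D(X) = {}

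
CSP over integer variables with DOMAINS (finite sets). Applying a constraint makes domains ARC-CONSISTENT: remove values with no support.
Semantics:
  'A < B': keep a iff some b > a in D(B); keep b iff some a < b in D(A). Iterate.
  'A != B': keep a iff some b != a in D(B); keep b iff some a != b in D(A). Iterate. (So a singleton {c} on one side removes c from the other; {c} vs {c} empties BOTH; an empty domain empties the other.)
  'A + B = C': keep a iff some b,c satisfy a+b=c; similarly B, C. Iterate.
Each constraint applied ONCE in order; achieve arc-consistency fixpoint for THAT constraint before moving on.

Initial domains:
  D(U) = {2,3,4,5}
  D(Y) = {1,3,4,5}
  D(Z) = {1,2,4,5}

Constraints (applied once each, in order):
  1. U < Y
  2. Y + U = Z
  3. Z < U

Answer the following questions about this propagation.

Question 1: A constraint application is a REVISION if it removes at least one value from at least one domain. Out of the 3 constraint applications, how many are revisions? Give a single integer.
Answer: 3

Derivation:
Constraint 1 (U < Y) on D(U)={2,3,4,5} D(Y)={1,3,4,5}: U {2,3,4,5}->{2,3,4}; Y {1,3,4,5}->{3,4,5} => REVISION
Constraint 2 (Y + U = Z) on D(Y)={3,4,5} D(U)={2,3,4} D(Z)={1,2,4,5}: Y {3,4,5}->{3}; U {2,3,4}->{2}; Z {1,2,4,5}->{5} => REVISION
Constraint 3 (Z < U) on D(Z)={5} D(U)={2}: Z {5}->{}; U {2}->{} => REVISION
Total revisions = 3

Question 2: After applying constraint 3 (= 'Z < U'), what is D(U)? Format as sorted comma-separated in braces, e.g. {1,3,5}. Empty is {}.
Constraint 1 (U < Y) on D(U)={2,3,4,5} D(Y)={1,3,4,5}: U {2,3,4,5}->{2,3,4}; Y {1,3,4,5}->{3,4,5}
Constraint 2 (Y + U = Z) on D(Y)={3,4,5} D(U)={2,3,4} D(Z)={1,2,4,5}: Y {3,4,5}->{3}; U {2,3,4}->{2}; Z {1,2,4,5}->{5}
Constraint 3 (Z < U) on D(Z)={5} D(U)={2}: Z {5}->{}; U {2}->{}
So after constraint 3: D(U) = {}

Answer: {}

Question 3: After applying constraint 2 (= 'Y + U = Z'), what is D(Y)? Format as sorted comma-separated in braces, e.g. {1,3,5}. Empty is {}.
Answer: {3}

Derivation:
Constraint 1 (U < Y) on D(U)={2,3,4,5} D(Y)={1,3,4,5}: U {2,3,4,5}->{2,3,4}; Y {1,3,4,5}->{3,4,5}
Constraint 2 (Y + U = Z) on D(Y)={3,4,5} D(U)={2,3,4} D(Z)={1,2,4,5}: Y {3,4,5}->{3}; U {2,3,4}->{2}; Z {1,2,4,5}->{5}
So after constraint 2: D(Y) = {3}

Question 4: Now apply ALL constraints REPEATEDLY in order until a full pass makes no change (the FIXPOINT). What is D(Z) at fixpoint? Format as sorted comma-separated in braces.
pass 0 (initial): D(Z)={1,2,4,5}
pass 1: U {2,3,4,5}->{}; Y {1,3,4,5}->{3}; Z {1,2,4,5}->{}
pass 2: Y {3}->{}
pass 3: no change
Fixpoint after 3 passes: D(Z) = {}

Answer: {}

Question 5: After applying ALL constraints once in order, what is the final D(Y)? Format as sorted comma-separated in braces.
Answer: {3}

Derivation:
Constraint 1 (U < Y) on D(U)={2,3,4,5} D(Y)={1,3,4,5}: U {2,3,4,5}->{2,3,4}; Y {1,3,4,5}->{3,4,5}
Constraint 2 (Y + U = Z) on D(Y)={3,4,5} D(U)={2,3,4} D(Z)={1,2,4,5}: Y {3,4,5}->{3}; U {2,3,4}->{2}; Z {1,2,4,5}->{5}
Constraint 3 (Z < U) on D(Z)={5} D(U)={2}: Z {5}->{}; U {2}->{}
So after all 3 constraints: D(Y) = {3}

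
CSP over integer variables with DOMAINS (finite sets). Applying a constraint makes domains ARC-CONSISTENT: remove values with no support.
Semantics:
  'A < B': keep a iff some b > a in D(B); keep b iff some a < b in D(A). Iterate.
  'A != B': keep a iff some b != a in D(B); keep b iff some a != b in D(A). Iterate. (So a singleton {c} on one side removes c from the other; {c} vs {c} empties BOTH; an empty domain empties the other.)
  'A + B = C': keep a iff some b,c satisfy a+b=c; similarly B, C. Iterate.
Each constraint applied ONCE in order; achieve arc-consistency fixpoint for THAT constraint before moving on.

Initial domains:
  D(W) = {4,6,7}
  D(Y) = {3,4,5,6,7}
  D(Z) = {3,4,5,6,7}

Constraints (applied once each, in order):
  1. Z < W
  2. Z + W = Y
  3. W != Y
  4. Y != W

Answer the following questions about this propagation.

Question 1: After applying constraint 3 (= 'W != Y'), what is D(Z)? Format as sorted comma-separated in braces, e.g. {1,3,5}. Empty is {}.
Constraint 1 (Z < W) on D(Z)={3,4,5,6,7} D(W)={4,6,7}: Z {3,4,5,6,7}->{3,4,5,6}
Constraint 2 (Z + W = Y) on D(Z)={3,4,5,6} D(W)={4,6,7} D(Y)={3,4,5,6,7}: Z {3,4,5,6}->{3}; W {4,6,7}->{4}; Y {3,4,5,6,7}->{7}
Constraint 3 (W != Y) on D(W)={4} D(Y)={7}: no change
So after constraint 3: D(Z) = {3}

Answer: {3}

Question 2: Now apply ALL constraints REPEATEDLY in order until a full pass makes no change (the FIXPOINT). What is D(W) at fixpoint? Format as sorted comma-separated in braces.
pass 0 (initial): D(W)={4,6,7}
pass 1: W {4,6,7}->{4}; Y {3,4,5,6,7}->{7}; Z {3,4,5,6,7}->{3}
pass 2: no change
Fixpoint after 2 passes: D(W) = {4}

Answer: {4}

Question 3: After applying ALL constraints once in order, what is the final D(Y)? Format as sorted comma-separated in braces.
Constraint 1 (Z < W) on D(Z)={3,4,5,6,7} D(W)={4,6,7}: Z {3,4,5,6,7}->{3,4,5,6}
Constraint 2 (Z + W = Y) on D(Z)={3,4,5,6} D(W)={4,6,7} D(Y)={3,4,5,6,7}: Z {3,4,5,6}->{3}; W {4,6,7}->{4}; Y {3,4,5,6,7}->{7}
Constraint 3 (W != Y) on D(W)={4} D(Y)={7}: no change
Constraint 4 (Y != W) on D(Y)={7} D(W)={4}: no change
So after all 4 constraints: D(Y) = {7}

Answer: {7}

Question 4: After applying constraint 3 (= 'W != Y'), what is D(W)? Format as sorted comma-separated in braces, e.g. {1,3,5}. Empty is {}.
Constraint 1 (Z < W) on D(Z)={3,4,5,6,7} D(W)={4,6,7}: Z {3,4,5,6,7}->{3,4,5,6}
Constraint 2 (Z + W = Y) on D(Z)={3,4,5,6} D(W)={4,6,7} D(Y)={3,4,5,6,7}: Z {3,4,5,6}->{3}; W {4,6,7}->{4}; Y {3,4,5,6,7}->{7}
Constraint 3 (W != Y) on D(W)={4} D(Y)={7}: no change
So after constraint 3: D(W) = {4}

Answer: {4}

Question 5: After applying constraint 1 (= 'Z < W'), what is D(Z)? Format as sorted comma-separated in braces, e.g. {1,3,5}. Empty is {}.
Constraint 1 (Z < W) on D(Z)={3,4,5,6,7} D(W)={4,6,7}: Z {3,4,5,6,7}->{3,4,5,6}
So after constraint 1: D(Z) = {3,4,5,6}

Answer: {3,4,5,6}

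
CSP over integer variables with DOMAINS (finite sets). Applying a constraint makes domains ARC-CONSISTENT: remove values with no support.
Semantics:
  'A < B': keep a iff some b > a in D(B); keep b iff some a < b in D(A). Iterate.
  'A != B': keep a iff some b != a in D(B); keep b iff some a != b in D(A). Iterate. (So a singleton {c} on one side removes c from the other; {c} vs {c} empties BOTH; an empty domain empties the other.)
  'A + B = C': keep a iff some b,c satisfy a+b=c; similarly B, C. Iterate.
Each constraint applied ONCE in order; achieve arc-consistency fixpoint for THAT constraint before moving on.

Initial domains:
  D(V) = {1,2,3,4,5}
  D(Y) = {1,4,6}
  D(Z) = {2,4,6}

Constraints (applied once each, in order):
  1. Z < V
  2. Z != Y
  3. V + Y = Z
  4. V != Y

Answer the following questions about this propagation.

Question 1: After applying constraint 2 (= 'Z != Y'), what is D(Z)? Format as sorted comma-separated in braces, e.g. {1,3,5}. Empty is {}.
Constraint 1 (Z < V) on D(Z)={2,4,6} D(V)={1,2,3,4,5}: Z {2,4,6}->{2,4}; V {1,2,3,4,5}->{3,4,5}
Constraint 2 (Z != Y) on D(Z)={2,4} D(Y)={1,4,6}: no change
So after constraint 2: D(Z) = {2,4}

Answer: {2,4}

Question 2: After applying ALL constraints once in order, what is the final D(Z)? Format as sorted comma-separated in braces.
Answer: {4}

Derivation:
Constraint 1 (Z < V) on D(Z)={2,4,6} D(V)={1,2,3,4,5}: Z {2,4,6}->{2,4}; V {1,2,3,4,5}->{3,4,5}
Constraint 2 (Z != Y) on D(Z)={2,4} D(Y)={1,4,6}: no change
Constraint 3 (V + Y = Z) on D(V)={3,4,5} D(Y)={1,4,6} D(Z)={2,4}: V {3,4,5}->{3}; Y {1,4,6}->{1}; Z {2,4}->{4}
Constraint 4 (V != Y) on D(V)={3} D(Y)={1}: no change
So after all 4 constraints: D(Z) = {4}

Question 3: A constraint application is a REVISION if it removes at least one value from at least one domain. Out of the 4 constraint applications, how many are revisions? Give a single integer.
Constraint 1 (Z < V) on D(Z)={2,4,6} D(V)={1,2,3,4,5}: Z {2,4,6}->{2,4}; V {1,2,3,4,5}->{3,4,5} => REVISION
Constraint 2 (Z != Y) on D(Z)={2,4} D(Y)={1,4,6}: no change => not a revision
Constraint 3 (V + Y = Z) on D(V)={3,4,5} D(Y)={1,4,6} D(Z)={2,4}: V {3,4,5}->{3}; Y {1,4,6}->{1}; Z {2,4}->{4} => REVISION
Constraint 4 (V != Y) on D(V)={3} D(Y)={1}: no change => not a revision
Total revisions = 2

Answer: 2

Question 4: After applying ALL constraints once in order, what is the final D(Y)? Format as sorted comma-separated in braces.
Answer: {1}

Derivation:
Constraint 1 (Z < V) on D(Z)={2,4,6} D(V)={1,2,3,4,5}: Z {2,4,6}->{2,4}; V {1,2,3,4,5}->{3,4,5}
Constraint 2 (Z != Y) on D(Z)={2,4} D(Y)={1,4,6}: no change
Constraint 3 (V + Y = Z) on D(V)={3,4,5} D(Y)={1,4,6} D(Z)={2,4}: V {3,4,5}->{3}; Y {1,4,6}->{1}; Z {2,4}->{4}
Constraint 4 (V != Y) on D(V)={3} D(Y)={1}: no change
So after all 4 constraints: D(Y) = {1}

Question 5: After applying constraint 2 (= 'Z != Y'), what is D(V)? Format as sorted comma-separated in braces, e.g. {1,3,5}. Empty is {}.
Constraint 1 (Z < V) on D(Z)={2,4,6} D(V)={1,2,3,4,5}: Z {2,4,6}->{2,4}; V {1,2,3,4,5}->{3,4,5}
Constraint 2 (Z != Y) on D(Z)={2,4} D(Y)={1,4,6}: no change
So after constraint 2: D(V) = {3,4,5}

Answer: {3,4,5}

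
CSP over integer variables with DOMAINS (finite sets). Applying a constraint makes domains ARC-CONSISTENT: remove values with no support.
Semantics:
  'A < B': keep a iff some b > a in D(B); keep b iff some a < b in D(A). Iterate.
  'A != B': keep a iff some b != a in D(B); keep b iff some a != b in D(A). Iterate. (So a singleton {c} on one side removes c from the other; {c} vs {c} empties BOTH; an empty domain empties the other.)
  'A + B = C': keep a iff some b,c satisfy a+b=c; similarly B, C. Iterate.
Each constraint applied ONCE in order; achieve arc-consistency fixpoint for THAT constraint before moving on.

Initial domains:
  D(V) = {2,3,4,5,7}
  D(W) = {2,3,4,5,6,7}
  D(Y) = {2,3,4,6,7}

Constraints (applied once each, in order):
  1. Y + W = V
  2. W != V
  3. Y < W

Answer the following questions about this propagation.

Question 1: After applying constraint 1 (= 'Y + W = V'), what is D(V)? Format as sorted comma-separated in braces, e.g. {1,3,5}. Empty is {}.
Constraint 1 (Y + W = V) on D(Y)={2,3,4,6,7} D(W)={2,3,4,5,6,7} D(V)={2,3,4,5,7}: Y {2,3,4,6,7}->{2,3,4}; W {2,3,4,5,6,7}->{2,3,4,5}; V {2,3,4,5,7}->{4,5,7}
So after constraint 1: D(V) = {4,5,7}

Answer: {4,5,7}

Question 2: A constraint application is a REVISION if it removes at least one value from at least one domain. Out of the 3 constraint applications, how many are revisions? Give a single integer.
Constraint 1 (Y + W = V) on D(Y)={2,3,4,6,7} D(W)={2,3,4,5,6,7} D(V)={2,3,4,5,7}: Y {2,3,4,6,7}->{2,3,4}; W {2,3,4,5,6,7}->{2,3,4,5}; V {2,3,4,5,7}->{4,5,7} => REVISION
Constraint 2 (W != V) on D(W)={2,3,4,5} D(V)={4,5,7}: no change => not a revision
Constraint 3 (Y < W) on D(Y)={2,3,4} D(W)={2,3,4,5}: W {2,3,4,5}->{3,4,5} => REVISION
Total revisions = 2

Answer: 2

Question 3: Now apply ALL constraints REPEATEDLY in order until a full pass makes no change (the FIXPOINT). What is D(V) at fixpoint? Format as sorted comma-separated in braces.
Answer: {5,7}

Derivation:
pass 0 (initial): D(V)={2,3,4,5,7}
pass 1: V {2,3,4,5,7}->{4,5,7}; W {2,3,4,5,6,7}->{3,4,5}; Y {2,3,4,6,7}->{2,3,4}
pass 2: V {4,5,7}->{5,7}
pass 3: no change
Fixpoint after 3 passes: D(V) = {5,7}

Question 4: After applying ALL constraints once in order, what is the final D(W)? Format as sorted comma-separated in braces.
Constraint 1 (Y + W = V) on D(Y)={2,3,4,6,7} D(W)={2,3,4,5,6,7} D(V)={2,3,4,5,7}: Y {2,3,4,6,7}->{2,3,4}; W {2,3,4,5,6,7}->{2,3,4,5}; V {2,3,4,5,7}->{4,5,7}
Constraint 2 (W != V) on D(W)={2,3,4,5} D(V)={4,5,7}: no change
Constraint 3 (Y < W) on D(Y)={2,3,4} D(W)={2,3,4,5}: W {2,3,4,5}->{3,4,5}
So after all 3 constraints: D(W) = {3,4,5}

Answer: {3,4,5}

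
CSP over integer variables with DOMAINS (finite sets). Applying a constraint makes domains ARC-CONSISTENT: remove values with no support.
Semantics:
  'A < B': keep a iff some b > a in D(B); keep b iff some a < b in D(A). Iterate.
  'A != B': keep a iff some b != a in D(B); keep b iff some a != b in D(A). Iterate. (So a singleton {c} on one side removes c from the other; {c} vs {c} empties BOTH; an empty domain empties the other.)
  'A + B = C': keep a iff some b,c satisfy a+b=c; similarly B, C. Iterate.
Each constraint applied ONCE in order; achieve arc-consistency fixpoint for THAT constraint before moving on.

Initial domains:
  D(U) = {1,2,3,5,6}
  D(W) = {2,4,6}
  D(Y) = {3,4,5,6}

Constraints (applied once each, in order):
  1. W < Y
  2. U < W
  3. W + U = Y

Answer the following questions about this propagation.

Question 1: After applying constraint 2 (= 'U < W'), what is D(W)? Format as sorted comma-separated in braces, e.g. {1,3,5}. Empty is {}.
Constraint 1 (W < Y) on D(W)={2,4,6} D(Y)={3,4,5,6}: W {2,4,6}->{2,4}
Constraint 2 (U < W) on D(U)={1,2,3,5,6} D(W)={2,4}: U {1,2,3,5,6}->{1,2,3}
So after constraint 2: D(W) = {2,4}

Answer: {2,4}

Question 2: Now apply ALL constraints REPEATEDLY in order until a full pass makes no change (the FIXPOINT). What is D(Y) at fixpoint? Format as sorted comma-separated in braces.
pass 0 (initial): D(Y)={3,4,5,6}
pass 1: U {1,2,3,5,6}->{1,2,3}; W {2,4,6}->{2,4}
pass 2: no change
Fixpoint after 2 passes: D(Y) = {3,4,5,6}

Answer: {3,4,5,6}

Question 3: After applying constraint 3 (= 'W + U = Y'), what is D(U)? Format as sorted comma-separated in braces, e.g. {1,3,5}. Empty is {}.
Answer: {1,2,3}

Derivation:
Constraint 1 (W < Y) on D(W)={2,4,6} D(Y)={3,4,5,6}: W {2,4,6}->{2,4}
Constraint 2 (U < W) on D(U)={1,2,3,5,6} D(W)={2,4}: U {1,2,3,5,6}->{1,2,3}
Constraint 3 (W + U = Y) on D(W)={2,4} D(U)={1,2,3} D(Y)={3,4,5,6}: no change
So after constraint 3: D(U) = {1,2,3}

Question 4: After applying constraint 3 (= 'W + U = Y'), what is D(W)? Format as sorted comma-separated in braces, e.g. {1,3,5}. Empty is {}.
Constraint 1 (W < Y) on D(W)={2,4,6} D(Y)={3,4,5,6}: W {2,4,6}->{2,4}
Constraint 2 (U < W) on D(U)={1,2,3,5,6} D(W)={2,4}: U {1,2,3,5,6}->{1,2,3}
Constraint 3 (W + U = Y) on D(W)={2,4} D(U)={1,2,3} D(Y)={3,4,5,6}: no change
So after constraint 3: D(W) = {2,4}

Answer: {2,4}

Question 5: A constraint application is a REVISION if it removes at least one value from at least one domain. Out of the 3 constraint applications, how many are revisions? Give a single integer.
Constraint 1 (W < Y) on D(W)={2,4,6} D(Y)={3,4,5,6}: W {2,4,6}->{2,4} => REVISION
Constraint 2 (U < W) on D(U)={1,2,3,5,6} D(W)={2,4}: U {1,2,3,5,6}->{1,2,3} => REVISION
Constraint 3 (W + U = Y) on D(W)={2,4} D(U)={1,2,3} D(Y)={3,4,5,6}: no change => not a revision
Total revisions = 2

Answer: 2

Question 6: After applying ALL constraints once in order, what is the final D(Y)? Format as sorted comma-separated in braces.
Constraint 1 (W < Y) on D(W)={2,4,6} D(Y)={3,4,5,6}: W {2,4,6}->{2,4}
Constraint 2 (U < W) on D(U)={1,2,3,5,6} D(W)={2,4}: U {1,2,3,5,6}->{1,2,3}
Constraint 3 (W + U = Y) on D(W)={2,4} D(U)={1,2,3} D(Y)={3,4,5,6}: no change
So after all 3 constraints: D(Y) = {3,4,5,6}

Answer: {3,4,5,6}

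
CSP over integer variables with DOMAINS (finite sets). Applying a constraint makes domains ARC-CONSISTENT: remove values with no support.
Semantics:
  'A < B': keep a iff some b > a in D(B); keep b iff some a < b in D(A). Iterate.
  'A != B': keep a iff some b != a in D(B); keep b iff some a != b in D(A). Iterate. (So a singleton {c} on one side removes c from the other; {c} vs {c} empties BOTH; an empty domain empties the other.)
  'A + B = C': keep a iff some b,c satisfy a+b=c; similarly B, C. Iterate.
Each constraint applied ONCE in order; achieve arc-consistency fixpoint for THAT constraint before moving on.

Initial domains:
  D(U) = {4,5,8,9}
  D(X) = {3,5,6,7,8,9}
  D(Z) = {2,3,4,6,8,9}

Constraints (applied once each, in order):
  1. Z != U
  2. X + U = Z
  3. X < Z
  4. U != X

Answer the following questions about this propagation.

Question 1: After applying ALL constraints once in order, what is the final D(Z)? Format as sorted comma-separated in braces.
Answer: {8,9}

Derivation:
Constraint 1 (Z != U) on D(Z)={2,3,4,6,8,9} D(U)={4,5,8,9}: no change
Constraint 2 (X + U = Z) on D(X)={3,5,6,7,8,9} D(U)={4,5,8,9} D(Z)={2,3,4,6,8,9}: X {3,5,6,7,8,9}->{3,5}; U {4,5,8,9}->{4,5}; Z {2,3,4,6,8,9}->{8,9}
Constraint 3 (X < Z) on D(X)={3,5} D(Z)={8,9}: no change
Constraint 4 (U != X) on D(U)={4,5} D(X)={3,5}: no change
So after all 4 constraints: D(Z) = {8,9}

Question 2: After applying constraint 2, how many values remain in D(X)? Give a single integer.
Constraint 1 (Z != U) on D(Z)={2,3,4,6,8,9} D(U)={4,5,8,9}: no change
Constraint 2 (X + U = Z) on D(X)={3,5,6,7,8,9} D(U)={4,5,8,9} D(Z)={2,3,4,6,8,9}: X {3,5,6,7,8,9}->{3,5}; U {4,5,8,9}->{4,5}; Z {2,3,4,6,8,9}->{8,9}
So after constraint 2: D(X)={3,5}, size = 2

Answer: 2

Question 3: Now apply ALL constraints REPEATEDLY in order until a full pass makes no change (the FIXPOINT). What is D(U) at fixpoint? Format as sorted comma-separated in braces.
Answer: {4,5}

Derivation:
pass 0 (initial): D(U)={4,5,8,9}
pass 1: U {4,5,8,9}->{4,5}; X {3,5,6,7,8,9}->{3,5}; Z {2,3,4,6,8,9}->{8,9}
pass 2: no change
Fixpoint after 2 passes: D(U) = {4,5}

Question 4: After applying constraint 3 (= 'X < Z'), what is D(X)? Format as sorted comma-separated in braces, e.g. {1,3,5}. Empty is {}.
Answer: {3,5}

Derivation:
Constraint 1 (Z != U) on D(Z)={2,3,4,6,8,9} D(U)={4,5,8,9}: no change
Constraint 2 (X + U = Z) on D(X)={3,5,6,7,8,9} D(U)={4,5,8,9} D(Z)={2,3,4,6,8,9}: X {3,5,6,7,8,9}->{3,5}; U {4,5,8,9}->{4,5}; Z {2,3,4,6,8,9}->{8,9}
Constraint 3 (X < Z) on D(X)={3,5} D(Z)={8,9}: no change
So after constraint 3: D(X) = {3,5}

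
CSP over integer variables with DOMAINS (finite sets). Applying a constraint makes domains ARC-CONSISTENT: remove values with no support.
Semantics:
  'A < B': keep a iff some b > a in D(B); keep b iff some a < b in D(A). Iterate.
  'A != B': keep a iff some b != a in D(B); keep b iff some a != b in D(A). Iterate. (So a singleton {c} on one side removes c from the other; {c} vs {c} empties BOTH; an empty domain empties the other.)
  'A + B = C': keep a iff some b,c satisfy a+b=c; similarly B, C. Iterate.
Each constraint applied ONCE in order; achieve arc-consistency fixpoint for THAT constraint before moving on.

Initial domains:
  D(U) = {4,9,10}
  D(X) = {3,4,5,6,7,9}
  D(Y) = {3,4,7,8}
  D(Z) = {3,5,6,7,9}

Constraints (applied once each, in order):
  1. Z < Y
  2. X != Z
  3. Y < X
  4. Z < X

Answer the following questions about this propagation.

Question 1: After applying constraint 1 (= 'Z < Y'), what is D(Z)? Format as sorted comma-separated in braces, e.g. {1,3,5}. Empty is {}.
Answer: {3,5,6,7}

Derivation:
Constraint 1 (Z < Y) on D(Z)={3,5,6,7,9} D(Y)={3,4,7,8}: Z {3,5,6,7,9}->{3,5,6,7}; Y {3,4,7,8}->{4,7,8}
So after constraint 1: D(Z) = {3,5,6,7}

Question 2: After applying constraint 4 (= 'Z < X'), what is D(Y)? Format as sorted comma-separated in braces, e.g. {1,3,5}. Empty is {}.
Constraint 1 (Z < Y) on D(Z)={3,5,6,7,9} D(Y)={3,4,7,8}: Z {3,5,6,7,9}->{3,5,6,7}; Y {3,4,7,8}->{4,7,8}
Constraint 2 (X != Z) on D(X)={3,4,5,6,7,9} D(Z)={3,5,6,7}: no change
Constraint 3 (Y < X) on D(Y)={4,7,8} D(X)={3,4,5,6,7,9}: X {3,4,5,6,7,9}->{5,6,7,9}
Constraint 4 (Z < X) on D(Z)={3,5,6,7} D(X)={5,6,7,9}: no change
So after constraint 4: D(Y) = {4,7,8}

Answer: {4,7,8}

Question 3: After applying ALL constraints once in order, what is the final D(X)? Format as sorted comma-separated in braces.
Answer: {5,6,7,9}

Derivation:
Constraint 1 (Z < Y) on D(Z)={3,5,6,7,9} D(Y)={3,4,7,8}: Z {3,5,6,7,9}->{3,5,6,7}; Y {3,4,7,8}->{4,7,8}
Constraint 2 (X != Z) on D(X)={3,4,5,6,7,9} D(Z)={3,5,6,7}: no change
Constraint 3 (Y < X) on D(Y)={4,7,8} D(X)={3,4,5,6,7,9}: X {3,4,5,6,7,9}->{5,6,7,9}
Constraint 4 (Z < X) on D(Z)={3,5,6,7} D(X)={5,6,7,9}: no change
So after all 4 constraints: D(X) = {5,6,7,9}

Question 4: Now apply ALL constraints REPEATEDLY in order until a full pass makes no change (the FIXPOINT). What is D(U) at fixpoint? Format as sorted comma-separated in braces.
pass 0 (initial): D(U)={4,9,10}
pass 1: X {3,4,5,6,7,9}->{5,6,7,9}; Y {3,4,7,8}->{4,7,8}; Z {3,5,6,7,9}->{3,5,6,7}
pass 2: no change
Fixpoint after 2 passes: D(U) = {4,9,10}

Answer: {4,9,10}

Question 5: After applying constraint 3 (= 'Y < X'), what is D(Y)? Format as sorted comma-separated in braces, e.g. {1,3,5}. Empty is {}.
Constraint 1 (Z < Y) on D(Z)={3,5,6,7,9} D(Y)={3,4,7,8}: Z {3,5,6,7,9}->{3,5,6,7}; Y {3,4,7,8}->{4,7,8}
Constraint 2 (X != Z) on D(X)={3,4,5,6,7,9} D(Z)={3,5,6,7}: no change
Constraint 3 (Y < X) on D(Y)={4,7,8} D(X)={3,4,5,6,7,9}: X {3,4,5,6,7,9}->{5,6,7,9}
So after constraint 3: D(Y) = {4,7,8}

Answer: {4,7,8}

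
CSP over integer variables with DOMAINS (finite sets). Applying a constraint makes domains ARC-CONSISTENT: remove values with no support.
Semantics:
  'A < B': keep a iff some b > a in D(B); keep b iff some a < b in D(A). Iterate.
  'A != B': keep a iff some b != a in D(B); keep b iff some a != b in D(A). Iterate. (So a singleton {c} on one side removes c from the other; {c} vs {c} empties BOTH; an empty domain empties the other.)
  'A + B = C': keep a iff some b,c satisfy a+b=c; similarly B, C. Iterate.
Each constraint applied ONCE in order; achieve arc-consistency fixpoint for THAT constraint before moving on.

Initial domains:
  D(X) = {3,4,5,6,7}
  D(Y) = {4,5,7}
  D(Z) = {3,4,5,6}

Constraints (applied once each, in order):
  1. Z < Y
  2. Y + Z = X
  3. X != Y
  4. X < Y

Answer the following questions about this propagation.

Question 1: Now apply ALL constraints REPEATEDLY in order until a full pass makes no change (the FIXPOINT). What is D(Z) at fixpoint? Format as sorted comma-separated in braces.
pass 0 (initial): D(Z)={3,4,5,6}
pass 1: X {3,4,5,6,7}->{}; Y {4,5,7}->{}; Z {3,4,5,6}->{3}
pass 2: Z {3}->{}
pass 3: no change
Fixpoint after 3 passes: D(Z) = {}

Answer: {}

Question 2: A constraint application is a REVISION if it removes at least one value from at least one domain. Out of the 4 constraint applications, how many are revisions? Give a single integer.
Constraint 1 (Z < Y) on D(Z)={3,4,5,6} D(Y)={4,5,7}: no change => not a revision
Constraint 2 (Y + Z = X) on D(Y)={4,5,7} D(Z)={3,4,5,6} D(X)={3,4,5,6,7}: Y {4,5,7}->{4}; Z {3,4,5,6}->{3}; X {3,4,5,6,7}->{7} => REVISION
Constraint 3 (X != Y) on D(X)={7} D(Y)={4}: no change => not a revision
Constraint 4 (X < Y) on D(X)={7} D(Y)={4}: X {7}->{}; Y {4}->{} => REVISION
Total revisions = 2

Answer: 2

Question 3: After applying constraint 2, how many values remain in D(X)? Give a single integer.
Constraint 1 (Z < Y) on D(Z)={3,4,5,6} D(Y)={4,5,7}: no change
Constraint 2 (Y + Z = X) on D(Y)={4,5,7} D(Z)={3,4,5,6} D(X)={3,4,5,6,7}: Y {4,5,7}->{4}; Z {3,4,5,6}->{3}; X {3,4,5,6,7}->{7}
So after constraint 2: D(X)={7}, size = 1

Answer: 1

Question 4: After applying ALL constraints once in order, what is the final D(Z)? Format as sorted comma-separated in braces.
Answer: {3}

Derivation:
Constraint 1 (Z < Y) on D(Z)={3,4,5,6} D(Y)={4,5,7}: no change
Constraint 2 (Y + Z = X) on D(Y)={4,5,7} D(Z)={3,4,5,6} D(X)={3,4,5,6,7}: Y {4,5,7}->{4}; Z {3,4,5,6}->{3}; X {3,4,5,6,7}->{7}
Constraint 3 (X != Y) on D(X)={7} D(Y)={4}: no change
Constraint 4 (X < Y) on D(X)={7} D(Y)={4}: X {7}->{}; Y {4}->{}
So after all 4 constraints: D(Z) = {3}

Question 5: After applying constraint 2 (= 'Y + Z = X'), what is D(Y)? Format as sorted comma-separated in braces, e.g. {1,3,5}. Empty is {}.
Answer: {4}

Derivation:
Constraint 1 (Z < Y) on D(Z)={3,4,5,6} D(Y)={4,5,7}: no change
Constraint 2 (Y + Z = X) on D(Y)={4,5,7} D(Z)={3,4,5,6} D(X)={3,4,5,6,7}: Y {4,5,7}->{4}; Z {3,4,5,6}->{3}; X {3,4,5,6,7}->{7}
So after constraint 2: D(Y) = {4}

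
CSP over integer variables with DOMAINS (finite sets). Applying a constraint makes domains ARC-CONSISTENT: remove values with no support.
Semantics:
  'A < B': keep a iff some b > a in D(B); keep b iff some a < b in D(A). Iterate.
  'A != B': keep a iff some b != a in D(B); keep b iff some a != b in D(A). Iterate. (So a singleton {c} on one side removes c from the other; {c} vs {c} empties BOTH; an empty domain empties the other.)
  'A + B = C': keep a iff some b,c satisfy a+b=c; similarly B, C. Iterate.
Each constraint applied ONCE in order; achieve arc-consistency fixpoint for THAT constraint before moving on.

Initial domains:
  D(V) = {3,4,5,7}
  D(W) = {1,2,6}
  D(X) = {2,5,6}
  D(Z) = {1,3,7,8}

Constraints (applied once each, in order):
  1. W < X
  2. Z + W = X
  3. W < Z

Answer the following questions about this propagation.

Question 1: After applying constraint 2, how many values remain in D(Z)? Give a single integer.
Answer: 2

Derivation:
Constraint 1 (W < X) on D(W)={1,2,6} D(X)={2,5,6}: W {1,2,6}->{1,2}
Constraint 2 (Z + W = X) on D(Z)={1,3,7,8} D(W)={1,2} D(X)={2,5,6}: Z {1,3,7,8}->{1,3}; X {2,5,6}->{2,5}
So after constraint 2: D(Z)={1,3}, size = 2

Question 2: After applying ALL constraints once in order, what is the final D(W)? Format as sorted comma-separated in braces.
Answer: {1,2}

Derivation:
Constraint 1 (W < X) on D(W)={1,2,6} D(X)={2,5,6}: W {1,2,6}->{1,2}
Constraint 2 (Z + W = X) on D(Z)={1,3,7,8} D(W)={1,2} D(X)={2,5,6}: Z {1,3,7,8}->{1,3}; X {2,5,6}->{2,5}
Constraint 3 (W < Z) on D(W)={1,2} D(Z)={1,3}: Z {1,3}->{3}
So after all 3 constraints: D(W) = {1,2}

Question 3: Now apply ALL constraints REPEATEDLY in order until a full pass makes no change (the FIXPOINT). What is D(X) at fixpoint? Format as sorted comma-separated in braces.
Answer: {5}

Derivation:
pass 0 (initial): D(X)={2,5,6}
pass 1: W {1,2,6}->{1,2}; X {2,5,6}->{2,5}; Z {1,3,7,8}->{3}
pass 2: W {1,2}->{2}; X {2,5}->{5}
pass 3: no change
Fixpoint after 3 passes: D(X) = {5}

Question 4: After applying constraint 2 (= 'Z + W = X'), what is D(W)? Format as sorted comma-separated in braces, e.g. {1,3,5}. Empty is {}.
Constraint 1 (W < X) on D(W)={1,2,6} D(X)={2,5,6}: W {1,2,6}->{1,2}
Constraint 2 (Z + W = X) on D(Z)={1,3,7,8} D(W)={1,2} D(X)={2,5,6}: Z {1,3,7,8}->{1,3}; X {2,5,6}->{2,5}
So after constraint 2: D(W) = {1,2}

Answer: {1,2}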